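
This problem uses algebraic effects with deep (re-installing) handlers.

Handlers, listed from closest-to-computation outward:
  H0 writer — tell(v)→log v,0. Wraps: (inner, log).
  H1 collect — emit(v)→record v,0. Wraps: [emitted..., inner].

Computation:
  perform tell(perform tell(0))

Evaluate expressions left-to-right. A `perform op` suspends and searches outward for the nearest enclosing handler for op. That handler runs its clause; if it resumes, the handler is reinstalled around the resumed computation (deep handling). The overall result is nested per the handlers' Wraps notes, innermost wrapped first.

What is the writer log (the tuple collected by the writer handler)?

Evaluation trace:
tell(0) @ H0 ⇒ log+=0
tell(0) @ H0 ⇒ log+=0
H0 returns (0, (0, 0))
H1 returns [(0, (0, 0))]
= [(0, (0, 0))]

Answer: (0, 0)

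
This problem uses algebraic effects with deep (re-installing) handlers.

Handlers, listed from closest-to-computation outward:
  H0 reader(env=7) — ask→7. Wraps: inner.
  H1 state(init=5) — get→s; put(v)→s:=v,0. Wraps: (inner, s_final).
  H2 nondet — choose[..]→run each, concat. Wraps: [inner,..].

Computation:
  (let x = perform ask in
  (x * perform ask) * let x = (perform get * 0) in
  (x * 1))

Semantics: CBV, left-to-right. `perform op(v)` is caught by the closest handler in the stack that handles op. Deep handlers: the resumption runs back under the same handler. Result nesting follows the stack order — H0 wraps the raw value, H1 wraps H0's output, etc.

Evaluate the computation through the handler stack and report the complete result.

Answer: [(0, 5)]

Step-by-step:
ask @ H0 ⇒ 7
ask @ H0 ⇒ 7
get @ H1 ⇒ 5
H0 returns 0
H1 returns (0, 5)
H2 returns [(0, 5)]
= [(0, 5)]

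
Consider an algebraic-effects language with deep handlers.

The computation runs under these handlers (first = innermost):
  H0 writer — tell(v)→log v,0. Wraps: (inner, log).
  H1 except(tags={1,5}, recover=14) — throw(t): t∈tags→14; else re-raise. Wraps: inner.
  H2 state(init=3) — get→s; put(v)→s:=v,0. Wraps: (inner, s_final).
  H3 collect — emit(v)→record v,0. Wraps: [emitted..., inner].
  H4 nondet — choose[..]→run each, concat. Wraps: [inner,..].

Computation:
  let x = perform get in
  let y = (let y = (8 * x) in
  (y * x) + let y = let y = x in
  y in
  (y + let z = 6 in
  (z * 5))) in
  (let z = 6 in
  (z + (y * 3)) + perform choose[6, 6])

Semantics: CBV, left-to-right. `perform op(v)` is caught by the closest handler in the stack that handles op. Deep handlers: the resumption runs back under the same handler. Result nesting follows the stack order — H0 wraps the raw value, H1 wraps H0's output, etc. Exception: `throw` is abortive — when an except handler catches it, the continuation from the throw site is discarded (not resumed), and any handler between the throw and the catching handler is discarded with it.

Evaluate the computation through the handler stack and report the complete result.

Answer: [[((327, ()), 3)], [((327, ()), 3)]]

Evaluation trace:
get @ H2 ⇒ 3
choose[6, 6] @ H4
  branch[0] choose=6:
    H0 returns (327, ())
    H1 returns (327, ())
    H2 returns ((327, ()), 3)
    H3 returns [((327, ()), 3)]
    H4 returns [[((327, ()), 3)]]
  branch[1] choose=6:
    H0 returns (327, ())
    H1 returns (327, ())
    H2 returns ((327, ()), 3)
    H3 returns [((327, ()), 3)]
    H4 returns [[((327, ()), 3)]]
= [[((327, ()), 3)], [((327, ()), 3)]]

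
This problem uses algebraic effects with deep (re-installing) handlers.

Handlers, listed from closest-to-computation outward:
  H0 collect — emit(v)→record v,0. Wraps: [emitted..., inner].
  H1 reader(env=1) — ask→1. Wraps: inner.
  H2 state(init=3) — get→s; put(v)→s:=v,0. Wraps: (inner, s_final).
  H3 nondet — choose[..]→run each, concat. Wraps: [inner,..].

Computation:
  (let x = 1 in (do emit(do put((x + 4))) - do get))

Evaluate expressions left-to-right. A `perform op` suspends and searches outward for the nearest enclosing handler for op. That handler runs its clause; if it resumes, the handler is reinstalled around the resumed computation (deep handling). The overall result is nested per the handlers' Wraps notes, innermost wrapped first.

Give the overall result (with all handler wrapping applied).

Answer: [([0, -5], 5)]

Evaluation trace:
put(5) @ H2 ⇒ s:=5
emit(0) @ H0 ⇒ out+=0
get @ H2 ⇒ 5
H0 returns [0, -5]
H1 returns [0, -5]
H2 returns ([0, -5], 5)
H3 returns [([0, -5], 5)]
= [([0, -5], 5)]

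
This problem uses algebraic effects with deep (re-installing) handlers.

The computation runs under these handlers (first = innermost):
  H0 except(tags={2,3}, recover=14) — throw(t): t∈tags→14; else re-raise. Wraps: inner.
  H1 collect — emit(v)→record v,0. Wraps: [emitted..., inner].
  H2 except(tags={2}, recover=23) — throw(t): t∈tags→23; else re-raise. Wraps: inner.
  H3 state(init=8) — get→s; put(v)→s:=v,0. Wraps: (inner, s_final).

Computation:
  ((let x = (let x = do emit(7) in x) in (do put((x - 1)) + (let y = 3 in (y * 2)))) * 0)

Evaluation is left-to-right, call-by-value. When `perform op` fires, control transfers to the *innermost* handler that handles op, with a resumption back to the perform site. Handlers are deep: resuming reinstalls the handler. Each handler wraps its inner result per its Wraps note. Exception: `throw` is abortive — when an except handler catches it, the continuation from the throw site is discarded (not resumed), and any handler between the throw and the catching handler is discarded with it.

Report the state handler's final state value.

Answer: -1

Step-by-step:
emit(7) @ H1 ⇒ out+=7
put(-1) @ H3 ⇒ s:=-1
H0 returns 0
H1 returns [7, 0]
H2 returns [7, 0]
H3 returns ([7, 0], -1)
= ([7, 0], -1)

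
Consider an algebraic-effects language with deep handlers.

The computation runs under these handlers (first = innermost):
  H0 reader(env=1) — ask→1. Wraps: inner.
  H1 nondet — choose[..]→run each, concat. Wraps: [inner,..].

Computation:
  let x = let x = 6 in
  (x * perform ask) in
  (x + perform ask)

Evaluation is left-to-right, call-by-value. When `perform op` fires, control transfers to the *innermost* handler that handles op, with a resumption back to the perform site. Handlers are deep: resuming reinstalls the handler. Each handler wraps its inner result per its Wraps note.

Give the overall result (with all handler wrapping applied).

Answer: [7]

Working:
ask @ H0 ⇒ 1
ask @ H0 ⇒ 1
H0 returns 7
H1 returns [7]
= [7]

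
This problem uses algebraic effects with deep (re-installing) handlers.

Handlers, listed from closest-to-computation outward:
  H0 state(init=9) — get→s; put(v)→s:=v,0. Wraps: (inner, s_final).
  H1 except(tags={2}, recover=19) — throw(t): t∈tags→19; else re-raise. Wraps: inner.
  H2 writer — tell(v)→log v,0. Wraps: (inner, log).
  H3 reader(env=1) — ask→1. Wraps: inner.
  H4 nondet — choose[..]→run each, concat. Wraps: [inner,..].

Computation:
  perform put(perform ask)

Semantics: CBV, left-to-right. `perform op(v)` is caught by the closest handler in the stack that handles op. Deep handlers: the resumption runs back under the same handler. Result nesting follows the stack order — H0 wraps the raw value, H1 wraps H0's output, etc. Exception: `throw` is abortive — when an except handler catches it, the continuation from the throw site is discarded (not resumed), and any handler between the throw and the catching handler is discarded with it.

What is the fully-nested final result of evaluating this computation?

Answer: [((0, 1), ())]

Step-by-step:
ask @ H3 ⇒ 1
put(1) @ H0 ⇒ s:=1
H0 returns (0, 1)
H1 returns (0, 1)
H2 returns ((0, 1), ())
H3 returns ((0, 1), ())
H4 returns [((0, 1), ())]
= [((0, 1), ())]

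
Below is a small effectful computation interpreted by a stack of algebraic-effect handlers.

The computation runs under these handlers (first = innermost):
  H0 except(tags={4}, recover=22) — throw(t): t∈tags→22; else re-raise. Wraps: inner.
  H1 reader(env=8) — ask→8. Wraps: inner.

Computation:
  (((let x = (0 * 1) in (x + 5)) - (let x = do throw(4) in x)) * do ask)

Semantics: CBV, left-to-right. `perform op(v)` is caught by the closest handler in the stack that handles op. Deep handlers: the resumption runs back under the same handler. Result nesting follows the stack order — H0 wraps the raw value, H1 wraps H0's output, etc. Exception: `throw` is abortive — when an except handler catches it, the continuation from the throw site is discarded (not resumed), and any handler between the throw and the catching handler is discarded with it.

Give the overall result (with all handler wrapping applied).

Working:
throw(4) @ H0 caught ⇒ 22
H1 returns 22
= 22

Answer: 22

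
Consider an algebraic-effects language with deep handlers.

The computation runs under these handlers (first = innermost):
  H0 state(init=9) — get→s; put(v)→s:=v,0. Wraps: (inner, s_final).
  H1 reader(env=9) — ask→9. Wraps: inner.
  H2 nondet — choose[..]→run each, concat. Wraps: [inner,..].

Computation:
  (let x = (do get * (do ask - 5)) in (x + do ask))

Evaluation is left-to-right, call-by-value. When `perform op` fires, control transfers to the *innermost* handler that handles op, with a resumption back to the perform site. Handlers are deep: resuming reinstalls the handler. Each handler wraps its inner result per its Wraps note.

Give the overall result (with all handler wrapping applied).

Answer: [(45, 9)]

Evaluation trace:
get @ H0 ⇒ 9
ask @ H1 ⇒ 9
ask @ H1 ⇒ 9
H0 returns (45, 9)
H1 returns (45, 9)
H2 returns [(45, 9)]
= [(45, 9)]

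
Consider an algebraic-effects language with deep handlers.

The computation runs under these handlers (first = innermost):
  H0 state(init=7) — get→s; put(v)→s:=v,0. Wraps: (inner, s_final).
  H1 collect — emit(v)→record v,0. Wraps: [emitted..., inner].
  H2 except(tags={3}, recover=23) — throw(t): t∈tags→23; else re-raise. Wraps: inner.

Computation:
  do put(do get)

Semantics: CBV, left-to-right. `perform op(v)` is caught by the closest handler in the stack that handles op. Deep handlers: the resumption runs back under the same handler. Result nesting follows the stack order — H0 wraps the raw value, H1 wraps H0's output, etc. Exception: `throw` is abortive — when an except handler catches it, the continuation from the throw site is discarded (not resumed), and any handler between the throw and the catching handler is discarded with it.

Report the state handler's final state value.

Answer: 7

Evaluation trace:
get @ H0 ⇒ 7
put(7) @ H0 ⇒ s:=7
H0 returns (0, 7)
H1 returns [(0, 7)]
H2 returns [(0, 7)]
= [(0, 7)]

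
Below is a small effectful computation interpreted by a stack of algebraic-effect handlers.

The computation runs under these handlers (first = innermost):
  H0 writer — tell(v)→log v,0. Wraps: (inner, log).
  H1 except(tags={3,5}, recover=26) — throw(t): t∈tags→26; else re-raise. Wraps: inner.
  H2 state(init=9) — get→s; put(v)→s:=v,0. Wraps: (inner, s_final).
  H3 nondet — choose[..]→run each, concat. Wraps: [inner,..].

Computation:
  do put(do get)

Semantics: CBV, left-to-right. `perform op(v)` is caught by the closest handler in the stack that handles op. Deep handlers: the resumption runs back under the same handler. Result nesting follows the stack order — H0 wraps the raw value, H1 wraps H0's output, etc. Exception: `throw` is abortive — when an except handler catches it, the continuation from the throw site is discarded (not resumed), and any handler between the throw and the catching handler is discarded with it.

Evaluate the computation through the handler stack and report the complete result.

Working:
get @ H2 ⇒ 9
put(9) @ H2 ⇒ s:=9
H0 returns (0, ())
H1 returns (0, ())
H2 returns ((0, ()), 9)
H3 returns [((0, ()), 9)]
= [((0, ()), 9)]

Answer: [((0, ()), 9)]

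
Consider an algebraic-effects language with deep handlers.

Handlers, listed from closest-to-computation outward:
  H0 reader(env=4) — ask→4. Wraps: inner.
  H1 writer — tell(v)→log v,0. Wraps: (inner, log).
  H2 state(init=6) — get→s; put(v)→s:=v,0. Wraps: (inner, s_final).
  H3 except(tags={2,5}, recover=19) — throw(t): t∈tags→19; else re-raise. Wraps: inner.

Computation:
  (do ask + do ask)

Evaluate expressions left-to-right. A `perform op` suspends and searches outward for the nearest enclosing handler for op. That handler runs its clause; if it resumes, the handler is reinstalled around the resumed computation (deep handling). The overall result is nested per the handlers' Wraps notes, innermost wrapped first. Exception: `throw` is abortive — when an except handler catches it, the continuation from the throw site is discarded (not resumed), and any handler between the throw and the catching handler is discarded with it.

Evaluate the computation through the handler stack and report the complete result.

Answer: ((8, ()), 6)

Working:
ask @ H0 ⇒ 4
ask @ H0 ⇒ 4
H0 returns 8
H1 returns (8, ())
H2 returns ((8, ()), 6)
H3 returns ((8, ()), 6)
= ((8, ()), 6)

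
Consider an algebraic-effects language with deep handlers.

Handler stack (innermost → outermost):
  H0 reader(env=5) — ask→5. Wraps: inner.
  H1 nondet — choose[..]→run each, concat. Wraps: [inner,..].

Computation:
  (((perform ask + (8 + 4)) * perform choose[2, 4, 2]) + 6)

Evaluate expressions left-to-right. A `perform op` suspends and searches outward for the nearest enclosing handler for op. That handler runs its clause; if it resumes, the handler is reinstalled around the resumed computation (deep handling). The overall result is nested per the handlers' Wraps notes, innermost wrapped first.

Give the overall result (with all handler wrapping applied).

Answer: [40, 74, 40]

Working:
ask @ H0 ⇒ 5
choose[2, 4, 2] @ H1
  branch[0] choose=2:
    H0 returns 40
    H1 returns [40]
  branch[1] choose=4:
    H0 returns 74
    H1 returns [74]
  branch[2] choose=2:
    H0 returns 40
    H1 returns [40]
= [40, 74, 40]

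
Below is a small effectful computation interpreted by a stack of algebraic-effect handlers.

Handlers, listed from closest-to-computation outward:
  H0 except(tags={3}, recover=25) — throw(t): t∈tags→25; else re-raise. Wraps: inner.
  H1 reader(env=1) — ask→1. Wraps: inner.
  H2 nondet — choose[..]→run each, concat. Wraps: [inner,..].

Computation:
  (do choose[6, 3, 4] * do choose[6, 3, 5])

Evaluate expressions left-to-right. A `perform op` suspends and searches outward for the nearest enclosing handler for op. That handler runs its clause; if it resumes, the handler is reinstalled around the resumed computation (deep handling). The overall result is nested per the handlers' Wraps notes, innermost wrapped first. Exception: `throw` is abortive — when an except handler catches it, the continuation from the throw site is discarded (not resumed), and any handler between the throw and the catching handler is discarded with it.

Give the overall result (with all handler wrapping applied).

Answer: [36, 18, 30, 18, 9, 15, 24, 12, 20]

Step-by-step:
choose[6, 3, 4] @ H2
  branch[0] choose=6:
    choose[6, 3, 5] @ H2
      branch[0] choose=6:
        H0 returns 36
        H1 returns 36
        H2 returns [36]
      branch[1] choose=3:
        H0 returns 18
        H1 returns 18
        H2 returns [18]
      branch[2] choose=5:
        H0 returns 30
        H1 returns 30
        H2 returns [30]
  branch[1] choose=3:
    choose[6, 3, 5] @ H2
      branch[0] choose=6:
        H0 returns 18
        H1 returns 18
        H2 returns [18]
      branch[1] choose=3:
        H0 returns 9
        H1 returns 9
        H2 returns [9]
      branch[2] choose=5:
        H0 returns 15
        H1 returns 15
        H2 returns [15]
  branch[2] choose=4:
    choose[6, 3, 5] @ H2
      branch[0] choose=6:
        H0 returns 24
        H1 returns 24
        H2 returns [24]
      branch[1] choose=3:
        H0 returns 12
        H1 returns 12
        H2 returns [12]
      branch[2] choose=5:
        H0 returns 20
        H1 returns 20
        H2 returns [20]
= [36, 18, 30, 18, 9, 15, 24, 12, 20]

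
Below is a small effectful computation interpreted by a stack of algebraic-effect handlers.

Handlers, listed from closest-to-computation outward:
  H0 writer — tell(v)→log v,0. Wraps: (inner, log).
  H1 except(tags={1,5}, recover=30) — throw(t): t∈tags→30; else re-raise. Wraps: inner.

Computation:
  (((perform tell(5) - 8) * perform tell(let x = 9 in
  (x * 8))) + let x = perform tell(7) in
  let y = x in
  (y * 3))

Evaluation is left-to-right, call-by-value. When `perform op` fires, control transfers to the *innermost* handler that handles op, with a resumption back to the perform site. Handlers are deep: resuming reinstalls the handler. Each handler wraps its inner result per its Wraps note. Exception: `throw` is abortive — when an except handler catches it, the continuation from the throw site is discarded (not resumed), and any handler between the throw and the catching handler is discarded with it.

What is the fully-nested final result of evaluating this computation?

Working:
tell(5) @ H0 ⇒ log+=5
tell(72) @ H0 ⇒ log+=72
tell(7) @ H0 ⇒ log+=7
H0 returns (0, (5, 72, 7))
H1 returns (0, (5, 72, 7))
= (0, (5, 72, 7))

Answer: (0, (5, 72, 7))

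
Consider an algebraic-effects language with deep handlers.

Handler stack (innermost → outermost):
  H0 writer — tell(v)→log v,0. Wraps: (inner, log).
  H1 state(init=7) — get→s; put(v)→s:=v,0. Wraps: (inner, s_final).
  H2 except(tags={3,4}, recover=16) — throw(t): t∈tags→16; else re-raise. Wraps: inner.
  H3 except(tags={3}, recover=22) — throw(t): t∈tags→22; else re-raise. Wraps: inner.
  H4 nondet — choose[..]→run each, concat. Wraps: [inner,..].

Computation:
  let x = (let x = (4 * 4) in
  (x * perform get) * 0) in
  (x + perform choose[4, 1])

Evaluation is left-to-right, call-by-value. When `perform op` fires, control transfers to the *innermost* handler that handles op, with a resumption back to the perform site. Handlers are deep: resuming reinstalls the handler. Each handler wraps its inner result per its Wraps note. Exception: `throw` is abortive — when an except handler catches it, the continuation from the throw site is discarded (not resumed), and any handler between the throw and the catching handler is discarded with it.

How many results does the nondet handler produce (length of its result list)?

Working:
get @ H1 ⇒ 7
choose[4, 1] @ H4
  branch[0] choose=4:
    H0 returns (4, ())
    H1 returns ((4, ()), 7)
    H2 returns ((4, ()), 7)
    H3 returns ((4, ()), 7)
    H4 returns [((4, ()), 7)]
  branch[1] choose=1:
    H0 returns (1, ())
    H1 returns ((1, ()), 7)
    H2 returns ((1, ()), 7)
    H3 returns ((1, ()), 7)
    H4 returns [((1, ()), 7)]
= [((4, ()), 7), ((1, ()), 7)]

Answer: 2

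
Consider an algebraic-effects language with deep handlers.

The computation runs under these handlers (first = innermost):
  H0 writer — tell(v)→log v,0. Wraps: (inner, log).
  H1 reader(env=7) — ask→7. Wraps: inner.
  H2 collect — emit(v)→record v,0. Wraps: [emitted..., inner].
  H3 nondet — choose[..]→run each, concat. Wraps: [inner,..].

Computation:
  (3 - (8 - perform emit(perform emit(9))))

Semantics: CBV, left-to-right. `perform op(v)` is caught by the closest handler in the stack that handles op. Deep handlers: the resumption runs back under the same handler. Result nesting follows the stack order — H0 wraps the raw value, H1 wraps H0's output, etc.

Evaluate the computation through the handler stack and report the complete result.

Answer: [[9, 0, (-5, ())]]

Working:
emit(9) @ H2 ⇒ out+=9
emit(0) @ H2 ⇒ out+=0
H0 returns (-5, ())
H1 returns (-5, ())
H2 returns [9, 0, (-5, ())]
H3 returns [[9, 0, (-5, ())]]
= [[9, 0, (-5, ())]]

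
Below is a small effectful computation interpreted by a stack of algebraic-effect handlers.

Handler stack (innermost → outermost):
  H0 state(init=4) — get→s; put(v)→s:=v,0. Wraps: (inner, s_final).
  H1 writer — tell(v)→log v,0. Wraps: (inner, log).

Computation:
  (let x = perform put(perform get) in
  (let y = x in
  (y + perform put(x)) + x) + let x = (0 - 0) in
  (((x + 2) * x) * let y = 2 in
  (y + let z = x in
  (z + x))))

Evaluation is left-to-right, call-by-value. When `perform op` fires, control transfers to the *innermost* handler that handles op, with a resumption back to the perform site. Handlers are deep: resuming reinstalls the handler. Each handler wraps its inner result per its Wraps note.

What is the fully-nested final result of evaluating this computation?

Working:
get @ H0 ⇒ 4
put(4) @ H0 ⇒ s:=4
put(0) @ H0 ⇒ s:=0
H0 returns (0, 0)
H1 returns ((0, 0), ())
= ((0, 0), ())

Answer: ((0, 0), ())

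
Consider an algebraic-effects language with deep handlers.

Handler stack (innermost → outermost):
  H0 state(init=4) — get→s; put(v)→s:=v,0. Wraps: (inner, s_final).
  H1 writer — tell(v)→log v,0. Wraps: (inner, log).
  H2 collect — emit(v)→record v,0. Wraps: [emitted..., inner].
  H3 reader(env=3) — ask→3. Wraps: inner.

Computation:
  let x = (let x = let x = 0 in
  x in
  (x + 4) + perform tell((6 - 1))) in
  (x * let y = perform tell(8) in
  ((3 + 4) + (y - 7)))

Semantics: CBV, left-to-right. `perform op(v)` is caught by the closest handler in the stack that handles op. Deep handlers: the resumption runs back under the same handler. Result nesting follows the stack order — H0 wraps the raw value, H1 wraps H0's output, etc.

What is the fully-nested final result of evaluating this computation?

Answer: [((0, 4), (5, 8))]

Evaluation trace:
tell(5) @ H1 ⇒ log+=5
tell(8) @ H1 ⇒ log+=8
H0 returns (0, 4)
H1 returns ((0, 4), (5, 8))
H2 returns [((0, 4), (5, 8))]
H3 returns [((0, 4), (5, 8))]
= [((0, 4), (5, 8))]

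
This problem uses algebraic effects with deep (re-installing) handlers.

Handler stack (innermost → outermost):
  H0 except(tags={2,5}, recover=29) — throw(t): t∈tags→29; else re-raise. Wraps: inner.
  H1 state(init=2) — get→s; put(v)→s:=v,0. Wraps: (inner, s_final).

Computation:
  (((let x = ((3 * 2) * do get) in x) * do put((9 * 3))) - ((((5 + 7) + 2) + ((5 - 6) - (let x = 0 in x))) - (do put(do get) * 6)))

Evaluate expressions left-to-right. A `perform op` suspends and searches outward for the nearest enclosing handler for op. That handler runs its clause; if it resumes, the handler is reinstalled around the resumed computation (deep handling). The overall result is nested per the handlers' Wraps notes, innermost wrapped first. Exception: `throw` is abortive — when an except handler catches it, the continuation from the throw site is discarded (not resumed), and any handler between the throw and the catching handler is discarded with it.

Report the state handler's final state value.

Working:
get @ H1 ⇒ 2
put(27) @ H1 ⇒ s:=27
get @ H1 ⇒ 27
put(27) @ H1 ⇒ s:=27
H0 returns -13
H1 returns (-13, 27)
= (-13, 27)

Answer: 27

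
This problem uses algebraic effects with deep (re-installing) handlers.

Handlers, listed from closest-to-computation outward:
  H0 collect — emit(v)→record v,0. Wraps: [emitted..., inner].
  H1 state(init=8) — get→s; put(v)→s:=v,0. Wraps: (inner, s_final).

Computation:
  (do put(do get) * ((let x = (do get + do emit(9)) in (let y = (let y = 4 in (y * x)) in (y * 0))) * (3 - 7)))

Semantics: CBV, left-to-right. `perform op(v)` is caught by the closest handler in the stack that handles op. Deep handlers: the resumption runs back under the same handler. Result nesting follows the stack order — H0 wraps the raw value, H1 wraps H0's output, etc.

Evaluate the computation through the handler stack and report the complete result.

Step-by-step:
get @ H1 ⇒ 8
put(8) @ H1 ⇒ s:=8
get @ H1 ⇒ 8
emit(9) @ H0 ⇒ out+=9
H0 returns [9, 0]
H1 returns ([9, 0], 8)
= ([9, 0], 8)

Answer: ([9, 0], 8)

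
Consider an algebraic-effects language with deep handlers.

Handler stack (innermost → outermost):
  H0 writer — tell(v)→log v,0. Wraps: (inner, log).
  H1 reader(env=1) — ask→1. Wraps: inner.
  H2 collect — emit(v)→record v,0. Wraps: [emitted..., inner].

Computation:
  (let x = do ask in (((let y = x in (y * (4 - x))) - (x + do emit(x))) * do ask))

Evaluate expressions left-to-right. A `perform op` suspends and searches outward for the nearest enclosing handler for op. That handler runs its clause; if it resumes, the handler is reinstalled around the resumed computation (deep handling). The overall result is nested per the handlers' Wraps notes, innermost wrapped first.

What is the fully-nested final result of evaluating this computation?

Answer: [1, (2, ())]

Evaluation trace:
ask @ H1 ⇒ 1
emit(1) @ H2 ⇒ out+=1
ask @ H1 ⇒ 1
H0 returns (2, ())
H1 returns (2, ())
H2 returns [1, (2, ())]
= [1, (2, ())]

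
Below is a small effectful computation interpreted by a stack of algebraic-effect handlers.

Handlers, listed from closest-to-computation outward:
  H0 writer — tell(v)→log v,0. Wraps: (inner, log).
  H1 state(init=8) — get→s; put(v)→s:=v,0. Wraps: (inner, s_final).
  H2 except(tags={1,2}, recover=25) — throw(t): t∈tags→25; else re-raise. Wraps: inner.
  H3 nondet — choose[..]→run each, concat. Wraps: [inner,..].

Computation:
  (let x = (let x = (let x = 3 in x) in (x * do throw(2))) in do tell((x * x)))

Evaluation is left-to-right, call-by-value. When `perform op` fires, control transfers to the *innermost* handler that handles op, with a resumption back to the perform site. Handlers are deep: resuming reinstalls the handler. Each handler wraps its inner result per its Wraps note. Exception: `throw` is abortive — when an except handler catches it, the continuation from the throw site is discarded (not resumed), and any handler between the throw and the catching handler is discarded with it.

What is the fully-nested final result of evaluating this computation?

Answer: [25]

Working:
throw(2) @ H2 caught ⇒ 25
H3 returns [25]
= [25]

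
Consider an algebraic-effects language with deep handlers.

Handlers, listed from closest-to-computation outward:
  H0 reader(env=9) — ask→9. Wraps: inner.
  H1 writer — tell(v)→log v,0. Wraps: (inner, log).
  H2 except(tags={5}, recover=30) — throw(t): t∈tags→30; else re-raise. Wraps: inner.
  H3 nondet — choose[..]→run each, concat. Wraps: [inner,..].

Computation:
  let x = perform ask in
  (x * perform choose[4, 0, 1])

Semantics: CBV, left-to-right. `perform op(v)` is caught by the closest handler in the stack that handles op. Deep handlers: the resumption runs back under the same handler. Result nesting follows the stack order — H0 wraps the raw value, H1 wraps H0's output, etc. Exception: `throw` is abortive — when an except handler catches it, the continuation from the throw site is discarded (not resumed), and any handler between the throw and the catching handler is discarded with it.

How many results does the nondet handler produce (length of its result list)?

Answer: 3

Working:
ask @ H0 ⇒ 9
choose[4, 0, 1] @ H3
  branch[0] choose=4:
    H0 returns 36
    H1 returns (36, ())
    H2 returns (36, ())
    H3 returns [(36, ())]
  branch[1] choose=0:
    H0 returns 0
    H1 returns (0, ())
    H2 returns (0, ())
    H3 returns [(0, ())]
  branch[2] choose=1:
    H0 returns 9
    H1 returns (9, ())
    H2 returns (9, ())
    H3 returns [(9, ())]
= [(36, ()), (0, ()), (9, ())]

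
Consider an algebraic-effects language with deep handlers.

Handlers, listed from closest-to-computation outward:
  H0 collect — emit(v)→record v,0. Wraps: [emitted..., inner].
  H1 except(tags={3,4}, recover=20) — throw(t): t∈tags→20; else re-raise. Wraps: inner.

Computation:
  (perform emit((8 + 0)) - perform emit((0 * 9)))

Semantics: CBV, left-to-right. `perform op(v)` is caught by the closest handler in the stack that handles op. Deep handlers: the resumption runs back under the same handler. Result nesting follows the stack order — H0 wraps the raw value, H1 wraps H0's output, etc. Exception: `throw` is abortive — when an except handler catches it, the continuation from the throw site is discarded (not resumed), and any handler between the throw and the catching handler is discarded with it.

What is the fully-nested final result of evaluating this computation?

Answer: [8, 0, 0]

Step-by-step:
emit(8) @ H0 ⇒ out+=8
emit(0) @ H0 ⇒ out+=0
H0 returns [8, 0, 0]
H1 returns [8, 0, 0]
= [8, 0, 0]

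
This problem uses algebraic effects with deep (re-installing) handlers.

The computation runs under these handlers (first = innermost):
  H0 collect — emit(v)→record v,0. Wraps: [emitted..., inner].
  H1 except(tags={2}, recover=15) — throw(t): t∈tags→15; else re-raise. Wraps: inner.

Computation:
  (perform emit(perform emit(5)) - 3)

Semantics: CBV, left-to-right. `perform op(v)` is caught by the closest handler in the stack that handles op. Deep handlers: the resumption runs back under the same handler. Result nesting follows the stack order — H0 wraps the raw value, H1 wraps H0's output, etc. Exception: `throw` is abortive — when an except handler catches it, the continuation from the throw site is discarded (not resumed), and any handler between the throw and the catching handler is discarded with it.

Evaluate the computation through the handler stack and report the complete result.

Answer: [5, 0, -3]

Step-by-step:
emit(5) @ H0 ⇒ out+=5
emit(0) @ H0 ⇒ out+=0
H0 returns [5, 0, -3]
H1 returns [5, 0, -3]
= [5, 0, -3]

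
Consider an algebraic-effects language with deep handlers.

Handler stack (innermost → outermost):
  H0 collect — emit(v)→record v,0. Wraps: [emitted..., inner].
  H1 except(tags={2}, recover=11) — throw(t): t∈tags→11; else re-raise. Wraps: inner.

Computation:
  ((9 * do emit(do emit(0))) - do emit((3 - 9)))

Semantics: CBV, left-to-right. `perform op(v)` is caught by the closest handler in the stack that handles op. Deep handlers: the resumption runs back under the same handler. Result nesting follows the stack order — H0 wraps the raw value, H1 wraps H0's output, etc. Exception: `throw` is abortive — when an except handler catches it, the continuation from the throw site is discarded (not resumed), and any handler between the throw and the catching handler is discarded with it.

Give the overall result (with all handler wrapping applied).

Working:
emit(0) @ H0 ⇒ out+=0
emit(0) @ H0 ⇒ out+=0
emit(-6) @ H0 ⇒ out+=-6
H0 returns [0, 0, -6, 0]
H1 returns [0, 0, -6, 0]
= [0, 0, -6, 0]

Answer: [0, 0, -6, 0]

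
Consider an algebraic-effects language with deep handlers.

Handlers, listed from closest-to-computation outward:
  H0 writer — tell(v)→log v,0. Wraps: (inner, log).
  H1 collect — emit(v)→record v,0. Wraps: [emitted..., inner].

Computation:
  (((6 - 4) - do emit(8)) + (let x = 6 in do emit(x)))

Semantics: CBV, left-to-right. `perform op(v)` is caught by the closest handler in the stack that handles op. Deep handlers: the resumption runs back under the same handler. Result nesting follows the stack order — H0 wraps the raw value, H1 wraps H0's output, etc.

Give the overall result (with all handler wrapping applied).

Answer: [8, 6, (2, ())]

Working:
emit(8) @ H1 ⇒ out+=8
emit(6) @ H1 ⇒ out+=6
H0 returns (2, ())
H1 returns [8, 6, (2, ())]
= [8, 6, (2, ())]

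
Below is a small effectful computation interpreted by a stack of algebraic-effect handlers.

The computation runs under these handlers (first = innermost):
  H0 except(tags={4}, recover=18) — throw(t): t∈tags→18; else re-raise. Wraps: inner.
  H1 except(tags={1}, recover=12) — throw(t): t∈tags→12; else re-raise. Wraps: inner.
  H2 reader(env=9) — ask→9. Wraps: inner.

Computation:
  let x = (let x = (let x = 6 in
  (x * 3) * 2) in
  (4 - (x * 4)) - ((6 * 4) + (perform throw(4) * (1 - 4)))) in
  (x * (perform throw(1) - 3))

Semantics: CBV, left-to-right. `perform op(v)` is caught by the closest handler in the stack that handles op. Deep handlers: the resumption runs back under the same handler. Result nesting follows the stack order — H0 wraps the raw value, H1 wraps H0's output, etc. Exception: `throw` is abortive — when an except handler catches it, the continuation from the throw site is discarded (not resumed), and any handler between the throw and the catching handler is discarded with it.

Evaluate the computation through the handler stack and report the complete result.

Step-by-step:
throw(4) @ H0 caught ⇒ 18
H1 returns 18
H2 returns 18
= 18

Answer: 18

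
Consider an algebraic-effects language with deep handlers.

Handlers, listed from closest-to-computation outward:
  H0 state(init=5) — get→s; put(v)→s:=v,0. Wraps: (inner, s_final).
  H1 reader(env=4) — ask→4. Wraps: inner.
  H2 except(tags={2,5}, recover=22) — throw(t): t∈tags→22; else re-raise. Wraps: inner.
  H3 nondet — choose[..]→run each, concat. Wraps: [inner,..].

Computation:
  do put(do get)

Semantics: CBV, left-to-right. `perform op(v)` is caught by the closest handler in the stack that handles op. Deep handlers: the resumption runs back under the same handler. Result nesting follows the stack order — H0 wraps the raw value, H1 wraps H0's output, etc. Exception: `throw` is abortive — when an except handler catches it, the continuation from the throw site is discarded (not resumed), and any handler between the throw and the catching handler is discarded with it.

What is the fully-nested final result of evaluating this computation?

Answer: [(0, 5)]

Working:
get @ H0 ⇒ 5
put(5) @ H0 ⇒ s:=5
H0 returns (0, 5)
H1 returns (0, 5)
H2 returns (0, 5)
H3 returns [(0, 5)]
= [(0, 5)]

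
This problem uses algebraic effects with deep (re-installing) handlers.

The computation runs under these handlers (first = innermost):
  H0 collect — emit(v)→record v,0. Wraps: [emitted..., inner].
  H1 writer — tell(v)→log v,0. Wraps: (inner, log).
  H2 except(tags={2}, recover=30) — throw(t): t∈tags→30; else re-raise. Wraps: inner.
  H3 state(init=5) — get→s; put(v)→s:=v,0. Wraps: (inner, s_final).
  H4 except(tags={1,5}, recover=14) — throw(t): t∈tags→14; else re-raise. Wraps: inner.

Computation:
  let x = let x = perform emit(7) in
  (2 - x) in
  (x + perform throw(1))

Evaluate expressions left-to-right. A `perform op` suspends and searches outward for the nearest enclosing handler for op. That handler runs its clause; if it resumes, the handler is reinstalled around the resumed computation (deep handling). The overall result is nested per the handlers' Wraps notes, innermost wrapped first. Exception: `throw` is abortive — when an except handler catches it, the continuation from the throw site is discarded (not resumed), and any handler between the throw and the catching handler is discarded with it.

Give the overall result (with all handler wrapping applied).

Working:
emit(7) @ H0 ⇒ out+=7
throw(1) @ H2 re-raised
throw(1) @ H4 caught ⇒ 14
= 14

Answer: 14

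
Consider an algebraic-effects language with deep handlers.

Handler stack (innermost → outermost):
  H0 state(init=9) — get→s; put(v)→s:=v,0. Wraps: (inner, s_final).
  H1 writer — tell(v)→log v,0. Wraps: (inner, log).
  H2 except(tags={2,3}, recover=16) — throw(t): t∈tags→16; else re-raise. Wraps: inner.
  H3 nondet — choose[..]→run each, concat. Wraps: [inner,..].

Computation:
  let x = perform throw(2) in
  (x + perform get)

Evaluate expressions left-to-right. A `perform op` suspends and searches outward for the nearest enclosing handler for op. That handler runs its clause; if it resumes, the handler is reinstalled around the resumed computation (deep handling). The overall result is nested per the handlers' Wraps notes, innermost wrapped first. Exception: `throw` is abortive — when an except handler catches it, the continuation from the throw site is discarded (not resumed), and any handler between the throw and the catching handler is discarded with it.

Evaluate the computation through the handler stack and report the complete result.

Evaluation trace:
throw(2) @ H2 caught ⇒ 16
H3 returns [16]
= [16]

Answer: [16]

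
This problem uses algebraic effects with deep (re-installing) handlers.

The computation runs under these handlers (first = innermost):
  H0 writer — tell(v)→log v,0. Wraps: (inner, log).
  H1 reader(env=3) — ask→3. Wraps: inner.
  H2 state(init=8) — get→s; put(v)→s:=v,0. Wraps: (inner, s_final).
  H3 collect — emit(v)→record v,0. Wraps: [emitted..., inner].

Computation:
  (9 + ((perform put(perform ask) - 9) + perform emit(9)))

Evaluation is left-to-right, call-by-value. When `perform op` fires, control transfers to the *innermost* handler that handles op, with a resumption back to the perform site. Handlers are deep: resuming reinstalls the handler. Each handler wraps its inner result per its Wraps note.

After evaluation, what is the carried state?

Answer: 3

Step-by-step:
ask @ H1 ⇒ 3
put(3) @ H2 ⇒ s:=3
emit(9) @ H3 ⇒ out+=9
H0 returns (0, ())
H1 returns (0, ())
H2 returns ((0, ()), 3)
H3 returns [9, ((0, ()), 3)]
= [9, ((0, ()), 3)]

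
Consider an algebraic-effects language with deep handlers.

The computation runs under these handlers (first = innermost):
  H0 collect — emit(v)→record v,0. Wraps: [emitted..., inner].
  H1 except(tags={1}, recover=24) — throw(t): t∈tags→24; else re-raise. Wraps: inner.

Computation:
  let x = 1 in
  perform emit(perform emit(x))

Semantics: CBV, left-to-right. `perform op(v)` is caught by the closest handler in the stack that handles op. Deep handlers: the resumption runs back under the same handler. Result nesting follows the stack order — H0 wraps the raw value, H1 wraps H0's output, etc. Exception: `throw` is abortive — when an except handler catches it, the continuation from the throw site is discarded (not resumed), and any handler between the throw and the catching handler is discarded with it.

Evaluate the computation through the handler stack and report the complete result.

Answer: [1, 0, 0]

Evaluation trace:
emit(1) @ H0 ⇒ out+=1
emit(0) @ H0 ⇒ out+=0
H0 returns [1, 0, 0]
H1 returns [1, 0, 0]
= [1, 0, 0]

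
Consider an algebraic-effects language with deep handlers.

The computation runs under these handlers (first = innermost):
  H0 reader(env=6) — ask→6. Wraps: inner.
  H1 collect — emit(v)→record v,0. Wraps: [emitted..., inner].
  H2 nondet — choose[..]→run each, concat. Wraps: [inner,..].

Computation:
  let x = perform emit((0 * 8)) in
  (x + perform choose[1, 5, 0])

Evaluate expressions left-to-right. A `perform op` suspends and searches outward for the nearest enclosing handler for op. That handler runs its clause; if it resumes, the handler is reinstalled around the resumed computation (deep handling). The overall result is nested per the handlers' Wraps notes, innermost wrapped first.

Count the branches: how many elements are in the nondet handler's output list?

Evaluation trace:
emit(0) @ H1 ⇒ out+=0
choose[1, 5, 0] @ H2
  branch[0] choose=1:
    H0 returns 1
    H1 returns [0, 1]
    H2 returns [[0, 1]]
  branch[1] choose=5:
    H0 returns 5
    H1 returns [0, 5]
    H2 returns [[0, 5]]
  branch[2] choose=0:
    H0 returns 0
    H1 returns [0, 0]
    H2 returns [[0, 0]]
= [[0, 1], [0, 5], [0, 0]]

Answer: 3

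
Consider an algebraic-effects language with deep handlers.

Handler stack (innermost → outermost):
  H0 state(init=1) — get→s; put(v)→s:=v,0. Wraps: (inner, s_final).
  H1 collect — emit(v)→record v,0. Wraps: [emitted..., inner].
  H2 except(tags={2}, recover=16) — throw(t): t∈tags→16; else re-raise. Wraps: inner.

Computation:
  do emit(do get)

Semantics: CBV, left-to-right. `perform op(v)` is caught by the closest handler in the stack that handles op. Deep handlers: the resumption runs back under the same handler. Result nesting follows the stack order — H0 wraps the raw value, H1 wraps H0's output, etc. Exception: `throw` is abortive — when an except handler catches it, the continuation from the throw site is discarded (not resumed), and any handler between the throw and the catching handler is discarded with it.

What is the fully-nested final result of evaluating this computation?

Step-by-step:
get @ H0 ⇒ 1
emit(1) @ H1 ⇒ out+=1
H0 returns (0, 1)
H1 returns [1, (0, 1)]
H2 returns [1, (0, 1)]
= [1, (0, 1)]

Answer: [1, (0, 1)]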